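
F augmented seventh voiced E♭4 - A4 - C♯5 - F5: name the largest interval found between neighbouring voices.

augmented fourth

Adjacent intervals: E♭4→A4 = augmented fourth; A4→C♯5 = major third; C♯5→F5 = diminished fourth.
The largest is E♭4 to A4, an augmented fourth (6 semitones).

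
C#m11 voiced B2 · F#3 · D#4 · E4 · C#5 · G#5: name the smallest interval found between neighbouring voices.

minor second

Adjacent intervals: B2→F#3 = perfect fifth; F#3→D#4 = major sixth; D#4→E4 = minor second; E4→C#5 = major sixth; C#5→G#5 = perfect fifth.
The smallest is D#4 to E4, a minor second (1 semitone).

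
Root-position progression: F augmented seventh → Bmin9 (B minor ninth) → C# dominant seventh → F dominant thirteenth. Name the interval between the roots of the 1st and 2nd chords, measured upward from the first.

A4

The roots are F and B.
4 letter names make it a fourth; at 6 semitones (a half step wider than perfect) the quality is augmented.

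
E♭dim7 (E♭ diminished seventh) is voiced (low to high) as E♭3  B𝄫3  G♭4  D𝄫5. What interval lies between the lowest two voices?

diminished 5th

Those voices are E♭3 and B𝄫3.
E♭ up to B𝄫 is 6 semitones, a half step narrower than a perfect fifth, so the interval is diminished.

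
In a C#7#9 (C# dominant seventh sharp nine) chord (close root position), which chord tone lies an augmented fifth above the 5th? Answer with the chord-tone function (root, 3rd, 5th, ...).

9th

Spelling the chord: C#-E#-G#-B-D##.
The 5th is G#. An augmented fifth above G# is D##.
D## is the chord's 9th.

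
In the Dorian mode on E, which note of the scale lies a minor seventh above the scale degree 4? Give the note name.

The scale is E F# G A B C# D.
The scale degree 4 is A; a minor seventh above that is G — scale degree 3.

G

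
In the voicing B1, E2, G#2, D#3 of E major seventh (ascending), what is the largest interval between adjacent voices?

Adjacent intervals: B1→E2 = perfect fourth; E2→G#2 = major third; G#2→D#3 = perfect fifth.
The largest is G#2 to D#3, a perfect fifth (7 semitones).

perfect fifth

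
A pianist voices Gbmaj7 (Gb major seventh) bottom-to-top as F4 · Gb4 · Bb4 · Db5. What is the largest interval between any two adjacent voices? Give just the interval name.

Adjacent intervals: F4→Gb4 = minor second; Gb4→Bb4 = major third; Bb4→Db5 = minor third.
The largest is Gb4 to Bb4, a major third (4 semitones).

major third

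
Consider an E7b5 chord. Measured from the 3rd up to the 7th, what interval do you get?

E7b5 (E dominant seventh flat five) is spelled E-G#-Bb-D.
That puts G# below D.
5 letter names make it a fifth; at 6 semitones (a half step narrower than perfect) the quality is diminished.

diminished fifth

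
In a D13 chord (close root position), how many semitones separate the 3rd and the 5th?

Spelling the chord: D, F#, A, C, E, B.
F# to A is a minor third: 3 semitones.

3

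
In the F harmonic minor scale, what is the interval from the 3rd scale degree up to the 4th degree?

The scale runs F G Ab Bb C Db E.
So we need the interval from Ab up to Bb.
Counting 2 letters and 2 half steps from Ab gives a major second.

M2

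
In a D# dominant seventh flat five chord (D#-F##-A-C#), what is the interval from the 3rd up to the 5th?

d3

3rd = F##; 5th = A.
F## up to A is 2 semitones, a whole step narrower than a major third, so the interval is diminished.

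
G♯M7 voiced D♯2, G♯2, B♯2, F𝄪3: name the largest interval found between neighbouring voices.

perfect fifth

Adjacent intervals: D♯2→G♯2 = perfect fourth; G♯2→B♯2 = major third; B♯2→F𝄪3 = perfect fifth.
The largest is B♯2 to F𝄪3, a perfect fifth (7 semitones).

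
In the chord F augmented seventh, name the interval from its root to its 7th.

m7

Spelling the chord: F, A, C♯, E♭.
That puts F below E♭.
7 letter names make it a seventh; at 10 semitones (a half step narrower than major) the quality is minor.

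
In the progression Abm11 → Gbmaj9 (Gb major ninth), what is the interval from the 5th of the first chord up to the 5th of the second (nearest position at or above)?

minor seventh

The 5th of Abm11 is Eb; the 5th of Gbmaj9 (Gb major ninth) is Db.
Eb up to Db is 10 semitones, a half step narrower than a major seventh, so the interval is minor.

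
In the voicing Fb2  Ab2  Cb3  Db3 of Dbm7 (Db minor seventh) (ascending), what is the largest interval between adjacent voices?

Adjacent intervals: Fb2→Ab2 = major third; Ab2→Cb3 = minor third; Cb3→Db3 = major second.
The largest is Fb2 to Ab2, a major third (4 semitones).

major third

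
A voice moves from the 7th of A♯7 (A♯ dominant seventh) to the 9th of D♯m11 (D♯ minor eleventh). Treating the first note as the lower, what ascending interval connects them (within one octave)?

The 7th of A♯7 (A♯ dominant seventh) is G♯; the 9th of D♯m11 (D♯ minor eleventh) is E♯.
From G♯ to E♯ is 9 semitones, exactly the major sixth.

M6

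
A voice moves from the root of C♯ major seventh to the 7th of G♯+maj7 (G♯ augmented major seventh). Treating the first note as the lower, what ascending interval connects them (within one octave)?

augmented 4th

The root of C♯ major seventh is C♯; the 7th of G♯+maj7 (G♯ augmented major seventh) is F𝄪.
From C♯ to F𝄪: 6 semitones over a fourth = augmented.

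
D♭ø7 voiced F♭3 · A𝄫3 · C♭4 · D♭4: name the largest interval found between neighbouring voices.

Adjacent intervals: F♭3→A𝄫3 = minor third; A𝄫3→C♭4 = major third; C♭4→D♭4 = major second.
The largest is A𝄫3 to C♭4, a major third (4 semitones).

M3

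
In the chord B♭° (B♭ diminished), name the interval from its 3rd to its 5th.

minor 3rd

Spelling the chord: B♭–D♭–F♭.
3rd = D♭; 5th = F♭.
D♭ up to F♭ is 3 semitones, a half step narrower than a major third, so the interval is minor.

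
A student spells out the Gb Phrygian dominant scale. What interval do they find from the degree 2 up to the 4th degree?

The scale runs Gb Abb Bb Cb Db Ebb Fb.
So we need the interval from Abb up to Cb.
From Abb to Cb is 4 semitones, exactly the major third.

major third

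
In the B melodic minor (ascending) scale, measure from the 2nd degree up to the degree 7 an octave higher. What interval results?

The scale runs B C# D E F# G# A#.
2nd degree = C#; 7th scale degree (up an octave) = A#.
Counting 13 letters and 21 half steps from C# gives a major thirteenth.

major 13th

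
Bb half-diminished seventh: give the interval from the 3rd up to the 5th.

m3

Bbø: Bb Db Fb Ab.
That puts Db below Fb.
3 letter names make it a third; at 3 semitones (a half step narrower than major) the quality is minor.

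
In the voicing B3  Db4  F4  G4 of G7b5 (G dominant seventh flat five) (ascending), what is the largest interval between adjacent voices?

Adjacent intervals: B3→Db4 = diminished third; Db4→F4 = major third; F4→G4 = major second.
The largest is Db4 to F4, a major third (4 semitones).

major third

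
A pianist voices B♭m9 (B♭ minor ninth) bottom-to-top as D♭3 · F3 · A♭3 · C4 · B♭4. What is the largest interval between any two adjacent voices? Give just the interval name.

Adjacent intervals: D♭3→F3 = major third; F3→A♭3 = minor third; A♭3→C4 = major third; C4→B♭4 = minor seventh.
The largest is C4 to B♭4, a minor seventh (10 semitones).

m7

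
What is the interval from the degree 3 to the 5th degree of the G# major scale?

Spelling the G# major scale: G# A# B# C# D# E# F##.
The degree 3 is B# and the 5th degree is D#.
3 letter names make it a third; at 3 semitones (a half step narrower than major) the quality is minor.

minor 3rd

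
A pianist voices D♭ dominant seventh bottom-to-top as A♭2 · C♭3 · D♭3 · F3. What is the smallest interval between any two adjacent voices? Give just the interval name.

Adjacent intervals: A♭2→C♭3 = minor third; C♭3→D♭3 = major second; D♭3→F3 = major third.
The smallest is C♭3 to D♭3, a major second (2 semitones).

major second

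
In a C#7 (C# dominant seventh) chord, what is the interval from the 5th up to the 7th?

minor third

C#7 is spelled C#-E#-G#-B.
5th = G#; 7th = B.
From G# to B: 3 semitones over a third = minor.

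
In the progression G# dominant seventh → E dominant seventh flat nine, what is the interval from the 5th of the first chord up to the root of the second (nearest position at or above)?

G# dominant seventh has D# as its 5th, and E dominant seventh flat nine has E as its root.
D# up to E is 1 semitone, a half step narrower than a major second, so the interval is minor.

minor second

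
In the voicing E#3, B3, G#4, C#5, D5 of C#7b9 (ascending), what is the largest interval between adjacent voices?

major 6th

Adjacent intervals: E#3→B3 = diminished fifth; B3→G#4 = major sixth; G#4→C#5 = perfect fourth; C#5→D5 = minor second.
The largest is B3 to G#4, a major sixth (9 semitones).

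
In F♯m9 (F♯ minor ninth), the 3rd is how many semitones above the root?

3

F♯ minor ninth is spelled F♯ A C♯ E G♯.
F♯ to A is a minor third: 3 semitones.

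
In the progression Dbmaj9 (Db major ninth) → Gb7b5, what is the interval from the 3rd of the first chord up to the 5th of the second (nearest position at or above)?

Dbmaj9 (Db major ninth) has F as its 3rd, and Gb7b5 has Dbb as its 5th.
F up to Dbb is 7 semitones, a whole step narrower than a major sixth, so the interval is diminished.

d6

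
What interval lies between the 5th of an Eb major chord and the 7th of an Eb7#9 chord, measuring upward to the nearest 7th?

minor third

The 5th of Eb major is Bb; the 7th of Eb7#9 is Db.
From Bb to Db: 3 semitones over a third = minor.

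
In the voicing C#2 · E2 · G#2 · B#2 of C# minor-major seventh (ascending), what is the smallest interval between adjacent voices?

m3

Adjacent intervals: C#2→E2 = minor third; E2→G#2 = major third; G#2→B#2 = major third.
The smallest is C#2 to E2, a minor third (3 semitones).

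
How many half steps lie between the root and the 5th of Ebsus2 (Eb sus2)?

7

Ebsus2 (Eb sus2): Eb–F–Bb.
Eb to Bb is a perfect fifth: 7 semitones.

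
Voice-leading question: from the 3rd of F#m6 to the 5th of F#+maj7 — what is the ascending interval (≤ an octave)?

The 3rd of F#m6 is A; the 5th of F#+maj7 is C##.
From A to C##: 5 semitones over a third = augmented.

augmented third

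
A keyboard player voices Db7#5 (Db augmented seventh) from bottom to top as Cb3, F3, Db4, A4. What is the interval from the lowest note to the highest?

augmented thirteenth

The outer voices are Cb3 and A4.
Cb up to A is 22 semitones, a half step wider than a major thirteenth, so the interval is augmented.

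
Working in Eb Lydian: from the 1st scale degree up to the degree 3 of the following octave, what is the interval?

The scale runs Eb F G A Bb C D.
That puts Eb below G.
From Eb to G is 16 semitones, exactly the major tenth.

major tenth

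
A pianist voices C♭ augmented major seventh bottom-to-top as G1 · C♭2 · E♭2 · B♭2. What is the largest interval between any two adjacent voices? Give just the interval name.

P5

Adjacent intervals: G1→C♭2 = diminished fourth; C♭2→E♭2 = major third; E♭2→B♭2 = perfect fifth.
The largest is E♭2 to B♭2, a perfect fifth (7 semitones).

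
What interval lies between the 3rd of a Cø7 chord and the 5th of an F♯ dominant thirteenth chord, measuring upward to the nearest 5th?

Cø7 has E♭ as its 3rd, and F♯ dominant thirteenth has C♯ as its 5th.
From E♭ to C♯: 10 semitones over a sixth = augmented.

A6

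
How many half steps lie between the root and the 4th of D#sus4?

5

D#sus4 (D# sus4): D#, G#, A#.
D# to G# is a perfect fourth: 5 semitones.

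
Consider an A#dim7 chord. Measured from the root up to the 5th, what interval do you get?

A#dim7 is spelled A#, C#, E, G.
So we need the interval from A# up to E.
From A# to E: 6 semitones over a fifth = diminished.

diminished 5th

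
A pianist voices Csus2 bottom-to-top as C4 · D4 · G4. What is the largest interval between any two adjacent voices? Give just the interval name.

perfect 4th

Adjacent intervals: C4→D4 = major second; D4→G4 = perfect fourth.
The largest is D4 to G4, a perfect fourth (5 semitones).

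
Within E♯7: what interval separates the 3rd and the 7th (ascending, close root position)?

diminished 5th

E♯ dominant seventh is spelled E♯-G𝄪-B♯-D♯.
So we need the interval from G𝄪 up to D♯.
G𝄪 up to D♯ is 6 semitones, a half step narrower than a perfect fifth, so the interval is diminished.
This 3–7 tritone is the characteristic tension at the heart of the dominant sound.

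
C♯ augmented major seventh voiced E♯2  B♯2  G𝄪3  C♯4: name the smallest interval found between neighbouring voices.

diminished 4th

Adjacent intervals: E♯2→B♯2 = perfect fifth; B♯2→G𝄪3 = major sixth; G𝄪3→C♯4 = diminished fourth.
The smallest is G𝄪3 to C♯4, a diminished fourth (4 semitones).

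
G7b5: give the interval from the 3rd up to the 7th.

diminished fifth

G7b5 (G dominant seventh flat five) is spelled G–B–D♭–F.
That puts B below F.
From B to F: 6 semitones over a fifth = diminished.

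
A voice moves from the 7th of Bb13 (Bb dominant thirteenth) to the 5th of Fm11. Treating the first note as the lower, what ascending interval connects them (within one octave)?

The 7th of Bb13 (Bb dominant thirteenth) is Ab; the 5th of Fm11 is C.
From Ab to C is 4 semitones, exactly the major third.

major third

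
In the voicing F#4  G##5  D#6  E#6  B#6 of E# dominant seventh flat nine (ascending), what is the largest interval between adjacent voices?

Adjacent intervals: F#4→G##5 = augmented ninth; G##5→D#6 = diminished fifth; D#6→E#6 = major second; E#6→B#6 = perfect fifth.
The largest is F#4 to G##5, an augmented ninth (15 semitones).

augmented ninth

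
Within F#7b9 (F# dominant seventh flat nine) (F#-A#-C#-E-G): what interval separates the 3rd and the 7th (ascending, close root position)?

diminished 5th

The 3rd is A# and the 7th is E.
A# up to E is 6 semitones, a half step narrower than a perfect fifth, so the interval is diminished.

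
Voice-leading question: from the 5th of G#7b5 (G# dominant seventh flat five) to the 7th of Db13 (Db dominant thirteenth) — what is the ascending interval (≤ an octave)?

The 5th of G#7b5 (G# dominant seventh flat five) is D; the 7th of Db13 (Db dominant thirteenth) is Cb.
7 letter names make it a seventh; at 9 semitones (a whole step narrower than major) the quality is diminished.

diminished seventh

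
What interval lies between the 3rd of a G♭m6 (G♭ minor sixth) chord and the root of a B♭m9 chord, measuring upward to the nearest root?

The 3rd of G♭m6 (G♭ minor sixth) is B𝄫; the root of B♭m9 is B♭.
B𝄫 up to B♭ is 1 semitone, a half step wider than a perfect unison, so the interval is augmented.

augmented unison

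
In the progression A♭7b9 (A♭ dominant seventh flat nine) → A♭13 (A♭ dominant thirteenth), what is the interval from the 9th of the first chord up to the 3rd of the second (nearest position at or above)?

augmented second

A♭7b9 (A♭ dominant seventh flat nine) has B𝄫 as its 9th, and A♭13 (A♭ dominant thirteenth) has C as its 3rd.
2 letter names make it a second; at 3 semitones (a half step wider than major) the quality is augmented.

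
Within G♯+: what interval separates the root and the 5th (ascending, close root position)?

The chord tones of G♯aug are G♯, B♯, D𝄪.
Root = G♯; 5th = D𝄪.
From G♯ to D𝄪: 8 semitones over a fifth = augmented.

augmented fifth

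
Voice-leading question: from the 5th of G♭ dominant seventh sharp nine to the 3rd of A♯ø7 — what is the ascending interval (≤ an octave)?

augmented seventh

G♭ dominant seventh sharp nine has D♭ as its 5th, and A♯ø7 has C♯ as its 3rd.
7 letter names make it a seventh; at 12 semitones (a half step wider than major) the quality is augmented.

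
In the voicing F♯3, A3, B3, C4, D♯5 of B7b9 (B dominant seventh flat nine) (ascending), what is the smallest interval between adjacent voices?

minor second

Adjacent intervals: F♯3→A3 = minor third; A3→B3 = major second; B3→C4 = minor second; C4→D♯5 = augmented ninth.
The smallest is B3 to C4, a minor second (1 semitone).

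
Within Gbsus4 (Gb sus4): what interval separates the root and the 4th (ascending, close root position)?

P4

Spelling the chord: Gb-Cb-Db.
That puts Gb below Cb.
Gb up to Cb spans 4 letter names and 5 semitones — a perfect fourth.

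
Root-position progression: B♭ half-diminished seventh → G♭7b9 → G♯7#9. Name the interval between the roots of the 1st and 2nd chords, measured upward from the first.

minor 6th

The roots are B♭ and G♭.
From B♭ to G♭: 8 semitones over a sixth = minor.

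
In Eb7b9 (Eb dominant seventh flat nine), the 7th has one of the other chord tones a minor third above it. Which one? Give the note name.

Fb

The chord tones of Eb7b9 (Eb dominant seventh flat nine) are Eb-G-Bb-Db-Fb.
The 7th is Db. A minor third above Db is Fb.
Fb is the chord's 9th.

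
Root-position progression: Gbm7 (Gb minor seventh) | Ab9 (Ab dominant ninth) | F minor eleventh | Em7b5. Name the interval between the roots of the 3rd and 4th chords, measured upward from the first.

The roots are F and E.
From F to E is 11 semitones, exactly the major seventh.

major seventh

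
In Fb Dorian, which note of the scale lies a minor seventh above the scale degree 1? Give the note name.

The scale is Fb Gb Abb Bbb Cb Db Ebb.
The scale degree 1 is Fb; a minor seventh above that is Ebb — scale degree 7.

Ebb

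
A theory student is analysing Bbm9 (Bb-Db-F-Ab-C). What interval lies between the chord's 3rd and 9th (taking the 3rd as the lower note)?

major seventh

3rd = Db; 9th = C.
From Db to C is 11 semitones, exactly the major seventh.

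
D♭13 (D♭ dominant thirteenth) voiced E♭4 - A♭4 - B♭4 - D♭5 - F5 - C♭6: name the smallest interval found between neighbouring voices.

Adjacent intervals: E♭4→A♭4 = perfect fourth; A♭4→B♭4 = major second; B♭4→D♭5 = minor third; D♭5→F5 = major third; F5→C♭6 = diminished fifth.
The smallest is A♭4 to B♭4, a major second (2 semitones).

major second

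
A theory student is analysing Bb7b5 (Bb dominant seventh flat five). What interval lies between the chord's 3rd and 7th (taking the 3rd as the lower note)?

Bb7b5: Bb, D, Fb, Ab.
So we need the interval from D up to Ab.
From D to Ab: 6 semitones over a fifth = diminished.

diminished fifth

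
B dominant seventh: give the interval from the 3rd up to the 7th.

B dominant seventh: B D# F# A.
3rd = D#; 7th = A.
5 letter names make it a fifth; at 6 semitones (a half step narrower than perfect) the quality is diminished.
This 3–7 tritone is the characteristic tension at the heart of the dominant sound.

diminished fifth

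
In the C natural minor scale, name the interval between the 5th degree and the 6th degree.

C natural minor: C D Eb F G Ab Bb.
The 5th degree is G and the 6th scale degree is Ab.
From G to Ab: 1 semitone over a second = minor.

minor second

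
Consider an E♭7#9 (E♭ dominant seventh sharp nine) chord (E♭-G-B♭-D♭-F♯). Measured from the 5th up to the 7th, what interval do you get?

5th = B♭; 7th = D♭.
B♭ up to D♭ is 3 semitones, a half step narrower than a major third, so the interval is minor.

minor third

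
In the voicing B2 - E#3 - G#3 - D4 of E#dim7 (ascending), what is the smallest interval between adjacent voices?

minor 3rd

Adjacent intervals: B2→E#3 = augmented fourth; E#3→G#3 = minor third; G#3→D4 = diminished fifth.
The smallest is E#3 to G#3, a minor third (3 semitones).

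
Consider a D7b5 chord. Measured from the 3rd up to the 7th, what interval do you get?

diminished fifth

The chord tones of D dominant seventh flat five are D, F#, Ab, C.
The 3rd is F# and the 7th is C.
5 letter names make it a fifth; at 6 semitones (a half step narrower than perfect) the quality is diminished.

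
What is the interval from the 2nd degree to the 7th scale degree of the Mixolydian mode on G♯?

minor sixth

Spelling the Mixolydian mode on G♯: G♯ A♯ B♯ C♯ D♯ E♯ F♯.
2nd degree = A♯; scale degree 7 = F♯.
A♯ up to F♯ is 8 semitones, a half step narrower than a major sixth, so the interval is minor.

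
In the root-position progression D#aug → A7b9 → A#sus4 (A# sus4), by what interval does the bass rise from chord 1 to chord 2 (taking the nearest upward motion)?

diminished 5th

The roots are D# and A.
5 letter names make it a fifth; at 6 semitones (a half step narrower than perfect) the quality is diminished.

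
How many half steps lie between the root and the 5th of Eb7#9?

The chord tones of Eb7#9 are Eb–G–Bb–Db–F#.
Eb to Bb is a perfect fifth: 7 semitones.

7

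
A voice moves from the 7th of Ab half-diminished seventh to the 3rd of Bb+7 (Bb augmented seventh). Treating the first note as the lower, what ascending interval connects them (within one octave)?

The 7th of Ab half-diminished seventh is Gb; the 3rd of Bb+7 (Bb augmented seventh) is D.
From Gb to D: 8 semitones over a fifth = augmented.

A5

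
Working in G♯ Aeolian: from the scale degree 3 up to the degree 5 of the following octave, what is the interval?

major tenth

Spelling G♯ Aeolian: G♯ A♯ B C♯ D♯ E F♯.
The scale degree 3 is B and the 5th scale degree (up an octave) is D♯.
Counting 10 letters and 16 half steps from B gives a major tenth.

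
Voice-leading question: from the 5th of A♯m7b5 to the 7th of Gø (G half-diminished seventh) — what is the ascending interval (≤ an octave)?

A♯m7b5 has E as its 5th, and Gø (G half-diminished seventh) has F as its 7th.
2 letter names make it a second; at 1 semitone (a half step narrower than major) the quality is minor.

minor 2nd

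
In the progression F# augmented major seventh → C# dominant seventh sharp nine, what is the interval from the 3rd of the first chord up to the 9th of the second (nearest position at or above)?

augmented 4th

F# augmented major seventh has A# as its 3rd, and C# dominant seventh sharp nine has D## as its 9th.
From A# to D##: 6 semitones over a fourth = augmented.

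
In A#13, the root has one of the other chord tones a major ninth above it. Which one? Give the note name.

Spelling the chord: A#–C##–E#–G#–B#–F##.
The root is A#. A major ninth above A# is B#.
B# is the chord's 9th.

B#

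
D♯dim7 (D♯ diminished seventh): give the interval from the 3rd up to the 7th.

The chord tones of D♯°7 (D♯ diminished seventh) are D♯, F♯, A, C.
3rd = F♯; 7th = C.
5 letter names make it a fifth; at 6 semitones (a half step narrower than perfect) the quality is diminished.

diminished fifth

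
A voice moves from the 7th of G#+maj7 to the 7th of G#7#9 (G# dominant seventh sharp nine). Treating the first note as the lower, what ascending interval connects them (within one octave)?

G#+maj7 has F## as its 7th, and G#7#9 (G# dominant seventh sharp nine) has F# as its 7th.
F## up to F# is 11 semitones, a half step narrower than a perfect octave, so the interval is diminished.

diminished octave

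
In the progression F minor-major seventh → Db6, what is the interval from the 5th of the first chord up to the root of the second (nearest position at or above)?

minor second

The 5th of F minor-major seventh is C; the root of Db6 is Db.
C up to Db is 1 semitone, a half step narrower than a major second, so the interval is minor.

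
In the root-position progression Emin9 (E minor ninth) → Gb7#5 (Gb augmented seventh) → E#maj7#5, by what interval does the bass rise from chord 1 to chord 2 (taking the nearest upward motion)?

The roots are E and Gb.
3 letter names make it a third; at 2 semitones (a whole step narrower than major) the quality is diminished.

d3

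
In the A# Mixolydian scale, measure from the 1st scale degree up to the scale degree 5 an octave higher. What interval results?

The scale runs A# B# C## D# E# F## G#.
The 1st scale degree is A# and the 5th degree (up an octave) is E#.
A# up to E# spans 12 letter names and 19 semitones — a perfect twelfth.

perfect twelfth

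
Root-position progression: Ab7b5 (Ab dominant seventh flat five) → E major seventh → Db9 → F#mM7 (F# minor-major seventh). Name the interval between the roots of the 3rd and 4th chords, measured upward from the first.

augmented 3rd

The roots are Db and F#.
3 letter names make it a third; at 5 semitones (a half step wider than major) the quality is augmented.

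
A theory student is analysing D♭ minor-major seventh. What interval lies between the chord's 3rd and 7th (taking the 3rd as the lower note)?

augmented 5th

D♭mM7 (D♭ minor-major seventh): D♭-F♭-A♭-C.
3rd = F♭; 7th = C.
5 letter names make it a fifth; at 8 semitones (a half step wider than perfect) the quality is augmented.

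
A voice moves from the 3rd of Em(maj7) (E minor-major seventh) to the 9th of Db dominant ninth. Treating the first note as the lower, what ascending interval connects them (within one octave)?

Em(maj7) (E minor-major seventh) has G as its 3rd, and Db dominant ninth has Eb as its 9th.
6 letter names make it a sixth; at 8 semitones (a half step narrower than major) the quality is minor.

minor sixth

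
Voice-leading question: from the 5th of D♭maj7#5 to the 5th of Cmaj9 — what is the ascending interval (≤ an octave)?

The 5th of D♭maj7#5 is A; the 5th of Cmaj9 is G.
7 letter names make it a seventh; at 10 semitones (a half step narrower than major) the quality is minor.

minor seventh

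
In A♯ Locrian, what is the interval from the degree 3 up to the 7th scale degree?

Spelling A♯ Locrian: A♯ B C♯ D♯ E F♯ G♯.
The degree 3 is C♯ and the scale degree 7 is G♯.
From C♯ to G♯ is 7 semitones, exactly the perfect fifth.

perfect fifth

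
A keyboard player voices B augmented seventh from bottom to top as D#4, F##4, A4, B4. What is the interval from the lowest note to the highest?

The outer voices are D#4 and B4.
6 letter names make it a sixth; at 8 semitones (a half step narrower than major) the quality is minor.

minor sixth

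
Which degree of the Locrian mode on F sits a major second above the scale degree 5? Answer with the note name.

Db

The scale is F Gb Ab Bb Cb Db Eb.
The scale degree 5 is Cb; a major second above that is Db — scale degree 6.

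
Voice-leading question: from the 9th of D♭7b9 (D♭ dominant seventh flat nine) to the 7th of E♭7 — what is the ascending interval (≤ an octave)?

major seventh

D♭7b9 (D♭ dominant seventh flat nine) has E𝄫 as its 9th, and E♭7 has D♭ as its 7th.
E𝄫 up to D♭ spans 7 letter names and 11 semitones — a major seventh.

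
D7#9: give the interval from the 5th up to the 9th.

Spelling the chord: D, F#, A, C, E#.
That puts A below E#.
5 letter names make it a fifth; at 8 semitones (a half step wider than perfect) the quality is augmented.

augmented fifth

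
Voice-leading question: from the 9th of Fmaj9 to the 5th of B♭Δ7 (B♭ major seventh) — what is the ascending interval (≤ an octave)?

Fmaj9 has G as its 9th, and B♭Δ7 (B♭ major seventh) has F as its 5th.
G up to F is 10 semitones, a half step narrower than a major seventh, so the interval is minor.

minor 7th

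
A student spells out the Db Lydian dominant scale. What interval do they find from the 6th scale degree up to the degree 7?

Spelling the Db Lydian dominant scale: Db Eb F G Ab Bb Cb.
That puts Bb below Cb.
From Bb to Cb: 1 semitone over a second = minor.

m2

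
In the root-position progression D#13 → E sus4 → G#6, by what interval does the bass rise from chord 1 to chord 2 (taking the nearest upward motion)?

minor second

The roots are D# and E.
2 letter names make it a second; at 1 semitone (a half step narrower than major) the quality is minor.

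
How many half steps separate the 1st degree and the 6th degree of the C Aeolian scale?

The scale is C D Eb F G Ab Bb.
C up to Ab is a minor sixth — 8 semitones.

8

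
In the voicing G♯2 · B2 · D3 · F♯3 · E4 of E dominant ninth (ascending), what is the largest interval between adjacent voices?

minor seventh

Adjacent intervals: G♯2→B2 = minor third; B2→D3 = minor third; D3→F♯3 = major third; F♯3→E4 = minor seventh.
The largest is F♯3 to E4, a minor seventh (10 semitones).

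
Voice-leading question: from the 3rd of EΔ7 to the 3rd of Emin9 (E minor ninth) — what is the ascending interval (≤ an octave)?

EΔ7 has G♯ as its 3rd, and Emin9 (E minor ninth) has G as its 3rd.
G♯ up to G is 11 semitones, a half step narrower than a perfect octave, so the interval is diminished.

diminished 8th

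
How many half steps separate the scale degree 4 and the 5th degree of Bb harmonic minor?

The scale is Bb C Db Eb F Gb A.
Eb up to F is a major second — 2 semitones.

2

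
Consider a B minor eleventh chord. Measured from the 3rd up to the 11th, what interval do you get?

The chord tones of Bm11 (B minor eleventh) are B–D–F#–A–C#–E.
That puts D below E.
D up to E spans 9 letter names and 14 semitones — a major ninth.

major ninth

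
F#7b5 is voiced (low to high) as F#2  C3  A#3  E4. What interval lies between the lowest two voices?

diminished fifth

Those voices are F#2 and C3.
F# up to C is 6 semitones, a half step narrower than a perfect fifth, so the interval is diminished.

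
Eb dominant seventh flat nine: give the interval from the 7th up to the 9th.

m3

Spelling the chord: Eb-G-Bb-Db-Fb.
That puts Db below Fb.
3 letter names make it a third; at 3 semitones (a half step narrower than major) the quality is minor.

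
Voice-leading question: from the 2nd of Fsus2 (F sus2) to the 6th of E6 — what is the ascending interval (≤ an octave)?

A4

The 2nd of Fsus2 (F sus2) is G; the 6th of E6 is C♯.
G up to C♯ is 6 semitones, a half step wider than a perfect fourth, so the interval is augmented.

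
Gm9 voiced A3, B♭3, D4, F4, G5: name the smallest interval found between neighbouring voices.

Adjacent intervals: A3→B♭3 = minor second; B♭3→D4 = major third; D4→F4 = minor third; F4→G5 = major ninth.
The smallest is A3 to B♭3, a minor second (1 semitone).

m2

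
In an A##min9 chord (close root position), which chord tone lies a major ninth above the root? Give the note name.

B##

Spelling the chord: A## C## E## G## B##.
The root is A##. A major ninth above A## is B##.
B## is the chord's 9th.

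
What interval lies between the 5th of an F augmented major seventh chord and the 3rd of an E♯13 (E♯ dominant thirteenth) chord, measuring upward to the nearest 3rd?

The 5th of F augmented major seventh is C♯; the 3rd of E♯13 (E♯ dominant thirteenth) is G𝄪.
From C♯ to G𝄪: 8 semitones over a fifth = augmented.

augmented fifth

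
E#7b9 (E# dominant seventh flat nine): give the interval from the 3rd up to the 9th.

diminished seventh

The chord tones of E#7b9 are E# G## B# D# F#.
So we need the interval from G## up to F#.
7 letter names make it a seventh; at 9 semitones (a whole step narrower than major) the quality is diminished.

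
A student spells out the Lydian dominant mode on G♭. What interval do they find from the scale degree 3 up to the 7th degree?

Spelling the Lydian dominant mode on G♭: G♭ A♭ B♭ C D♭ E♭ F♭.
The scale degree 3 is B♭ and the degree 7 is F♭.
5 letter names make it a fifth; at 6 semitones (a half step narrower than perfect) the quality is diminished.

diminished fifth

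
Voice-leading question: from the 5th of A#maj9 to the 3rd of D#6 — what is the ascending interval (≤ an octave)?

A#maj9 has E# as its 5th, and D#6 has F## as its 3rd.
E# up to F## spans 2 letter names and 2 semitones — a major second.

major second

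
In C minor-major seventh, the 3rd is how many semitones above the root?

The chord tones of C minor-major seventh are C Eb G B.
C to Eb is a minor third: 3 semitones.

3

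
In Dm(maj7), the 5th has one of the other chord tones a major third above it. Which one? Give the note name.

C#

Spelling the chord: D, F, A, C#.
The 5th is A. A major third above A is C#.
C# is the chord's 7th.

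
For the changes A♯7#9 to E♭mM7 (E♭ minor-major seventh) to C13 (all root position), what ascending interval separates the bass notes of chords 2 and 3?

major 6th

The roots are E♭ and C.
Counting 6 letters and 9 half steps from E♭ gives a major sixth.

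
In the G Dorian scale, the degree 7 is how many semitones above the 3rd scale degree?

The scale is G A B♭ C D E F.
B♭ up to F is a perfect fifth — 7 semitones.

7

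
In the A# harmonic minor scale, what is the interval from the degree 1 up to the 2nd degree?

major second

A# harmonic minor: A# B# C# D# E# F# G##.
So we need the interval from A# up to B#.
A# up to B# spans 2 letter names and 2 semitones — a major second.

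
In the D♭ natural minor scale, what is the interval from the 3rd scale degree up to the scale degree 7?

D♭ natural minor: D♭ E♭ F♭ G♭ A♭ B𝄫 C♭.
So we need the interval from F♭ up to C♭.
From F♭ to C♭ is 7 semitones, exactly the perfect fifth.

perfect 5th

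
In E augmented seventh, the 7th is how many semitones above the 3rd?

Spelling the chord: E, G#, B#, D.
G# to D is a diminished fifth: 6 semitones.

6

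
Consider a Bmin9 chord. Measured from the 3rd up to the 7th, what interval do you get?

Bm9 (B minor ninth): B, D, F#, A, C#.
That puts D below A.
From D to A is 7 semitones, exactly the perfect fifth.

perfect fifth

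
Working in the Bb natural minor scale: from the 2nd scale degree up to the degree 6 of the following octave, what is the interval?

diminished 12th

Bb natural minor: Bb C Db Eb F Gb Ab.
So we need the interval from C up to Gb.
From C to Gb: 18 semitones over a twelfth = diminished.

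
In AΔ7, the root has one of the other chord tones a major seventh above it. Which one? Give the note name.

G#

Spelling the chord: A C# E G#.
The root is A. A major seventh above A is G#.
G# is the chord's 7th.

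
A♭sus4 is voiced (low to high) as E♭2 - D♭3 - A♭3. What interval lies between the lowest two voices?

minor 7th

Those voices are E♭2 and D♭3.
From E♭ to D♭: 10 semitones over a seventh = minor.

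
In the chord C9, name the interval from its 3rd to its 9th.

C dominant ninth is spelled C E G B♭ D.
3rd = E; 9th = D.
From E to D: 10 semitones over a seventh = minor.

minor 7th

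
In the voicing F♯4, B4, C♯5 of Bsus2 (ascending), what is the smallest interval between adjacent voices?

Adjacent intervals: F♯4→B4 = perfect fourth; B4→C♯5 = major second.
The smallest is B4 to C♯5, a major second (2 semitones).

major second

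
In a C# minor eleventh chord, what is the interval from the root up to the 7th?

m7

The chord tones of C# minor eleventh are C#–E–G#–B–D#–F#.
Root = C#; 7th = B.
C# up to B is 10 semitones, a half step narrower than a major seventh, so the interval is minor.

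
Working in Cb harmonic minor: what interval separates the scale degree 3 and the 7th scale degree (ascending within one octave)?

The scale runs Cb Db Ebb Fb Gb Abb Bb.
The scale degree 3 is Ebb and the 7th degree is Bb.
5 letter names make it a fifth; at 8 semitones (a half step wider than perfect) the quality is augmented.

augmented 5th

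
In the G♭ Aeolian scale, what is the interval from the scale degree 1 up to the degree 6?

Spelling the G♭ Aeolian scale: G♭ A♭ B𝄫 C♭ D♭ E𝄫 F♭.
That puts G♭ below E𝄫.
From G♭ to E𝄫: 8 semitones over a sixth = minor.

minor sixth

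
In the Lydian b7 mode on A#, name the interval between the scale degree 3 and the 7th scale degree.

d5

A# lydian dominant: A# B# C## D## E# F## G#.
Scale degree 3 = C##; degree 7 = G#.
C## up to G# is 6 semitones, a half step narrower than a perfect fifth, so the interval is diminished.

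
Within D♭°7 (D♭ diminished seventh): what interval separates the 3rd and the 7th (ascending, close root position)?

D♭°7 (D♭ diminished seventh) is spelled D♭–F♭–A𝄫–C𝄫.
3rd = F♭; 7th = C𝄫.
F♭ up to C𝄫 is 6 semitones, a half step narrower than a perfect fifth, so the interval is diminished.

diminished fifth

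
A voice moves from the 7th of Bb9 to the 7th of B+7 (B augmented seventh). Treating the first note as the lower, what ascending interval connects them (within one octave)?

augmented unison

Bb9 has Ab as its 7th, and B+7 (B augmented seventh) has A as its 7th.
From Ab to A: 1 semitone over a unison = augmented.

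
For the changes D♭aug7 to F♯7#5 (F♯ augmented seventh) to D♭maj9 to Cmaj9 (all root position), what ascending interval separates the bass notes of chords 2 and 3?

The roots are F♯ and D♭.
F♯ up to D♭ is 7 semitones, a whole step narrower than a major sixth, so the interval is diminished.

diminished 6th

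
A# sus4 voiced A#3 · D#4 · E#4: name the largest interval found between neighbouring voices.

Adjacent intervals: A#3→D#4 = perfect fourth; D#4→E#4 = major second.
The largest is A#3 to D#4, a perfect fourth (5 semitones).

P4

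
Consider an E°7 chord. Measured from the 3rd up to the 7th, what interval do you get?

diminished fifth

E°7: E G B♭ D♭.
That puts G below D♭.
From G to D♭: 6 semitones over a fifth = diminished.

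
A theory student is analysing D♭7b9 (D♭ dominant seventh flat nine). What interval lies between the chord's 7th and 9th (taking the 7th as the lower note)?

m3

Spelling the chord: D♭–F–A♭–C♭–E𝄫.
7th = C♭; 9th = E𝄫.
C♭ up to E𝄫 is 3 semitones, a half step narrower than a major third, so the interval is minor.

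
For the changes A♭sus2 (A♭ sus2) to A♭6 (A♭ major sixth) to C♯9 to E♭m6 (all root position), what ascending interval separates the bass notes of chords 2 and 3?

augmented third

The roots are A♭ and C♯.
A♭ up to C♯ is 5 semitones, a half step wider than a major third, so the interval is augmented.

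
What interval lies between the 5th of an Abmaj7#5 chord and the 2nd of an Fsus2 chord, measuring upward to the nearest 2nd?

The 5th of Abmaj7#5 is E; the 2nd of Fsus2 is G.
3 letter names make it a third; at 3 semitones (a half step narrower than major) the quality is minor.

m3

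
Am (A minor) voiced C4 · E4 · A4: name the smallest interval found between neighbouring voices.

Adjacent intervals: C4→E4 = major third; E4→A4 = perfect fourth.
The smallest is C4 to E4, a major third (4 semitones).

major 3rd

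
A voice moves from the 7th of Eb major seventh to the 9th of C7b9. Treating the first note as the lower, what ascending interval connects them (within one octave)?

Eb major seventh has D as its 7th, and C7b9 has Db as its 9th.
D up to Db is 11 semitones, a half step narrower than a perfect octave, so the interval is diminished.

diminished octave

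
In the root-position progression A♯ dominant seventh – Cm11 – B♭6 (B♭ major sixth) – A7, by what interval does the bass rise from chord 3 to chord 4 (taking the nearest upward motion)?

major seventh

The roots are B♭ and A.
From B♭ to A is 11 semitones, exactly the major seventh.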